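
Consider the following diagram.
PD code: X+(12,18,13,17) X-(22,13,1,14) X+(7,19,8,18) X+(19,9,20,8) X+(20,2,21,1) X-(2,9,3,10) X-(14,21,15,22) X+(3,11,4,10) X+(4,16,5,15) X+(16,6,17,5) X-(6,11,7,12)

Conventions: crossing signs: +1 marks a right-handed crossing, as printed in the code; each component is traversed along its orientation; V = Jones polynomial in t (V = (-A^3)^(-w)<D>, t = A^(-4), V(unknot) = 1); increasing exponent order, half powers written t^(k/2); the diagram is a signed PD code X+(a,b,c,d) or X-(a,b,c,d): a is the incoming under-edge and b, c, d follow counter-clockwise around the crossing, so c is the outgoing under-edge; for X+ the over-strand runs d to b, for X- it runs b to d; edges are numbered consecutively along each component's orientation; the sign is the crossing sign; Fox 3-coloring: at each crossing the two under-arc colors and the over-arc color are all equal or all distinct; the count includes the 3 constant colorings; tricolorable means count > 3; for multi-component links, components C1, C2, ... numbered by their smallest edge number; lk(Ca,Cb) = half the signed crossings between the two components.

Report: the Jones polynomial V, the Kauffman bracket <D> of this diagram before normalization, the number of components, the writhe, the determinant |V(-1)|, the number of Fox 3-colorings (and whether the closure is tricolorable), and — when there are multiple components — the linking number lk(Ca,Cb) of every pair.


V(t) = t^-1 - 2 + 4t - 4t^2 + 5t^3 - 5t^4 + 3t^5 - 2t^6 + t^7
bracket: -A^-19 + 2A^-15 - 3A^-11 + 5A^-7 - 5A^-3 + 4A - 4A^5 + 2A^9 - A^13, w = +3
1 component, writhe +3, over 11 crossings
det 27, colorings 9 of 3^11 — tricolorable
observation: det 27 = |V(-1)|; divisible by 3, so tricolorable


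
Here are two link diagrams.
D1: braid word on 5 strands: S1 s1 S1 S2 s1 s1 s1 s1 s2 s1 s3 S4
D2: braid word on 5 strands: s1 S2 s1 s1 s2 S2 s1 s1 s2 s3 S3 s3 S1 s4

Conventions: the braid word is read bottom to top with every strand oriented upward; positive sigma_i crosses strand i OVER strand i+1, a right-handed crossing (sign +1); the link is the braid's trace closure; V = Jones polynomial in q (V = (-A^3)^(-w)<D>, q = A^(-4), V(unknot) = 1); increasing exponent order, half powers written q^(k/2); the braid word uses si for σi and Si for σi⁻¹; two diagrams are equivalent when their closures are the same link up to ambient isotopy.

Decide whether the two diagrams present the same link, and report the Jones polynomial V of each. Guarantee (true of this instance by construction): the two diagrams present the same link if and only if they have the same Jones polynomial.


equivalent: yes
D1 (bracket A^-12 + 1 + A^4 + A^8; 12 crossings at w = +4): V = q + q^2 + q^3 + q^6
D2 (bracket A^-6 + A^6 + A^10 + A^14; 14 crossings at w = +6): V = q + q^2 + q^3 + q^6
key observation: all 2 diagrams share one V(q), hence one class


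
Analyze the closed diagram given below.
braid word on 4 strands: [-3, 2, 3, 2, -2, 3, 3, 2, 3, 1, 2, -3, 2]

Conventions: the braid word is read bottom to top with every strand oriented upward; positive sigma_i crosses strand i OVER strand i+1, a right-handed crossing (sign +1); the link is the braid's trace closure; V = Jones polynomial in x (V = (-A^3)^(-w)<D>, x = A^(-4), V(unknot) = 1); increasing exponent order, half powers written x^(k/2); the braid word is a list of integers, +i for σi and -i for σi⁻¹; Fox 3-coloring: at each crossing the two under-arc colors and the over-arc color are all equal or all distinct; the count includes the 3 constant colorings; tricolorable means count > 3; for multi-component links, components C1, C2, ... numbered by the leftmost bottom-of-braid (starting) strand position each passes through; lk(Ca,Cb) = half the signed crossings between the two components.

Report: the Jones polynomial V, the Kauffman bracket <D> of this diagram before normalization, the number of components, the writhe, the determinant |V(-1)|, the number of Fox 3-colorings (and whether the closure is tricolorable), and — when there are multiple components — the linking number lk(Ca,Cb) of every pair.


V(x) = x^2 - x^3 + 3x^4 - 3x^5 + 3x^6 - 3x^7 + 2x^8 - x^9
bracket: A^-15 - 2A^-11 + 3A^-7 - 3A^-3 + 3A - 3A^5 + A^9 - A^13, w = +7
1 component, writhe +7, over 13 crossings
det 17, colorings 3 of 3^13 — not tricolorable
observation: free reduction leaves σ3⁻¹ σ2 σ3 σ3 σ3 σ2 σ3 σ1 σ2 σ3⁻¹ σ2 of the original 13 letters


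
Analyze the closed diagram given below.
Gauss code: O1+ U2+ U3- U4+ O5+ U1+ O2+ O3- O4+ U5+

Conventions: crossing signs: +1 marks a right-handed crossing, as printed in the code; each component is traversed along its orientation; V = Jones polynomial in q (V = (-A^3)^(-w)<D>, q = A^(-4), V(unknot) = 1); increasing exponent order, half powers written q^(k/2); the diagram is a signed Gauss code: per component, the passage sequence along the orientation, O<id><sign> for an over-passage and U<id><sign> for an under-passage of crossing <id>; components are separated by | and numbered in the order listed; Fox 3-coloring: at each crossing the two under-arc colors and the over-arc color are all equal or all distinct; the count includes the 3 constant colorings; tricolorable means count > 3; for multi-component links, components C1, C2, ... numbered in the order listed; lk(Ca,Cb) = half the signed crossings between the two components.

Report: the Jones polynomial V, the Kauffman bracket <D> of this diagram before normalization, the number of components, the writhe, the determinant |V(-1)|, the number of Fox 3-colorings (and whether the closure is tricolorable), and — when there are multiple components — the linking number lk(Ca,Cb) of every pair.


Jones polynomial: V(q) = q + q^3 - q^4
<D> = A^-7 - A^-3 - A^5; writhe +3
components 1, writhe +3 (5 crossings)
3-colorings: 9 of 3^5, det 3 — tricolorable
note: w = +3 shifts under R1 moves; the (-A^3)^(-3) factor cancels that in V


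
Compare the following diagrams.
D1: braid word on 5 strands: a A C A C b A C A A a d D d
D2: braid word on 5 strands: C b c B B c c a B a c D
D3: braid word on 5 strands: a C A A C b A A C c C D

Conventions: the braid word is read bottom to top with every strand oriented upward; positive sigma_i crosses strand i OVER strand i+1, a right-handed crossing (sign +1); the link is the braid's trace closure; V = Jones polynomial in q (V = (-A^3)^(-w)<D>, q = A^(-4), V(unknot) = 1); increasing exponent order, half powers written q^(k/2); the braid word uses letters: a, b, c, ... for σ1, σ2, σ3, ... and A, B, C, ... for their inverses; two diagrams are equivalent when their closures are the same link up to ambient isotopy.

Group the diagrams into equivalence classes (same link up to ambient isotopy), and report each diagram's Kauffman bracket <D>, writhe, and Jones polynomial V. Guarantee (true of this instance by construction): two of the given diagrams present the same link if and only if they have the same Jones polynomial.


grouping into links: {D1, D3} | {D2}
V(D1) = q^-8 - 2q^-7 + q^-6 - 2q^-5 + 2q^-4 + q^-2  (w -4, c 14, <D> = A^-4 + 2A^4 - 2A^8 + A^12 - 2A^16 + A^20)
V(D2) = q^-1 - 1 + 2q - 2q^2 + 2q^3 - 2q^4 + q^5  (w +2, c 12, <D> = A^-14 - 2A^-10 + 2A^-6 - 2A^-2 + 2A^2 - A^6 + A^10)
V(D3) = q^-8 - 2q^-7 + q^-6 - 2q^-5 + 2q^-4 + q^-2  (w -6, c 12, <D> = A^-10 + 2A^-2 - 2A^2 + A^6 - 2A^10 + A^14)
key observation: 2 values of V(q) split the 3 diagrams


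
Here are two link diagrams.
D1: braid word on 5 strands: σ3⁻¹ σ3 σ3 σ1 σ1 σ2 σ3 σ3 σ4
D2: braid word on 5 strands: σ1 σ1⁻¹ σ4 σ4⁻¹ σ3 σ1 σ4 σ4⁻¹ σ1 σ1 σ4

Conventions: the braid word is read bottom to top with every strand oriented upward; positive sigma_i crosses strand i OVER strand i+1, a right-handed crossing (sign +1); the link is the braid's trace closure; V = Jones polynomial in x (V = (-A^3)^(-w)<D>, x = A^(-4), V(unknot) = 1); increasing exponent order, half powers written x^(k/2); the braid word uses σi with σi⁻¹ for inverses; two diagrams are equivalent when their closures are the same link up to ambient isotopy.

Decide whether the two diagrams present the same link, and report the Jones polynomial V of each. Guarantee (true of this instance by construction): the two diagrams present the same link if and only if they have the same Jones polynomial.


same link: no
V(D1) = -x^(3/2) - 2x^(7/2) + x^(9/2) - x^(11/2) + x^(13/2)  [9 crossings, <D> = -A^-5 + A^-1 - A^3 + 2A^7 + A^15, w = +7]
V(D2) = -x^(1/2) - x^(3/2) - x^(5/2) + x^(9/2)  (w +5, c 11, <D> = -A^-3 + A^5 + A^9 + A^13)
note: V(x) takes 2 values over 2 diagrams, fixing the grouping


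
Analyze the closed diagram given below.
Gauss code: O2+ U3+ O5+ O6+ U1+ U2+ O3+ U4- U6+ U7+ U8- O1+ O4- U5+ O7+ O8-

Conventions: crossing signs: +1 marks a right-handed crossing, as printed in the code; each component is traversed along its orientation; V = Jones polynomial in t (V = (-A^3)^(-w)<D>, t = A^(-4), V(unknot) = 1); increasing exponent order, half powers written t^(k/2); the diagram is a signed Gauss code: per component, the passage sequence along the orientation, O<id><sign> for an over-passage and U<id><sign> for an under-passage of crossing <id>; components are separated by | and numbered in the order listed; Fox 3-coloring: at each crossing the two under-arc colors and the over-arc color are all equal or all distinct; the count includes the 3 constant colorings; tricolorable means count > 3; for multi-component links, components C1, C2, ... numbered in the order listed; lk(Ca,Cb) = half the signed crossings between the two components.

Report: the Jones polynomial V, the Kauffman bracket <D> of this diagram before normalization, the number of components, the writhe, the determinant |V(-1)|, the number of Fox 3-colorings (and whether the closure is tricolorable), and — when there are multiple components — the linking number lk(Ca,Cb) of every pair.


V(t) = t - t^2 + 2t^3 - t^4 + t^5 - t^6
bracket: -A^-12 + A^-8 - A^-4 + 2 - A^4 + A^8, w = +4
1 component, writhe +4, over 8 crossings
det 7, colorings 3 of 3^8 — not tricolorable
observation: |V(-1)| = 7: so not tricolorable, since 3 does not divide 7


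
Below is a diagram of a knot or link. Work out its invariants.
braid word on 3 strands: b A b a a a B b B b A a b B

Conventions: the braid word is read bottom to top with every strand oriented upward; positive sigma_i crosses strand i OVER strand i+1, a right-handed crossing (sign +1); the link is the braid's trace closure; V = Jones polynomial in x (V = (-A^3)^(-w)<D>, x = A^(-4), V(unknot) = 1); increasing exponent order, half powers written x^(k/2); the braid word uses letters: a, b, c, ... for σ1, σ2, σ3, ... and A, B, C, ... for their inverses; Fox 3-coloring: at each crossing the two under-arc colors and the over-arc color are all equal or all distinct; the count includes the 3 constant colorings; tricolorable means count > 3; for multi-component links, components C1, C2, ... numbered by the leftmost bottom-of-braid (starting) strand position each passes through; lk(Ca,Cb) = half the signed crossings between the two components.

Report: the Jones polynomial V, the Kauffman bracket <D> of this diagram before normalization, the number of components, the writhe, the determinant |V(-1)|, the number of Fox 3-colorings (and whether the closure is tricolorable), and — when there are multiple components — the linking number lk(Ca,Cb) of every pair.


Jones polynomial: V(x) = x - x^2 + 2x^3 - x^4 + x^5 - x^6
<D> = -A^-12 + A^-8 - A^-4 + 2 - A^4 + A^8; writhe +4
components 1, writhe +4 (14 crossings)
3-colorings: 3 of 3^14, det 7 — not tricolorable
note: |V(-1)| = 7: so not tricolorable, since 3 does not divide 7


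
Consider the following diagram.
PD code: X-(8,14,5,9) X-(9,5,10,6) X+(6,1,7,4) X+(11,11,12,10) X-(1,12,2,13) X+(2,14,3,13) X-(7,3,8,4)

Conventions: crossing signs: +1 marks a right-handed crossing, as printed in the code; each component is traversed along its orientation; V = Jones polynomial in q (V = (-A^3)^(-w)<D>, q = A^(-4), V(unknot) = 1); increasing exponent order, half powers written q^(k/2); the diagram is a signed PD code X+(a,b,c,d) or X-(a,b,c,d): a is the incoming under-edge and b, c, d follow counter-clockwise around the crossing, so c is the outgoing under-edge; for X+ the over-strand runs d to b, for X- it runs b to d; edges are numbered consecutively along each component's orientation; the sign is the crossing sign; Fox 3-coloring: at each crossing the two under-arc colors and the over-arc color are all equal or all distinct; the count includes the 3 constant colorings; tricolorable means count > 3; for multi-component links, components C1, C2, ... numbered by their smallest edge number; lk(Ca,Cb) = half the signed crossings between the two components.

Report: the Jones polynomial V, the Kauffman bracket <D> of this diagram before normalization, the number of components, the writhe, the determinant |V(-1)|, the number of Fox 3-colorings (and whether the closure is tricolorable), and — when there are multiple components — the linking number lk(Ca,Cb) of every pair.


V(q) = q^-3 + q^-2 + q^-1 + 1
bracket: -A^-3 - A - A^5 - A^9, w = -1
3 components, writhe -1, over 7 crossings
lk(C1,C2) = 0
linking number lk(C1,C3) = 0
lk(C2,C3): -1
det 0, colorings 9 of 3^7 — tricolorable
observation: w = -1 shifts under R1 moves; the (-A^3)^(1) factor cancels that in V


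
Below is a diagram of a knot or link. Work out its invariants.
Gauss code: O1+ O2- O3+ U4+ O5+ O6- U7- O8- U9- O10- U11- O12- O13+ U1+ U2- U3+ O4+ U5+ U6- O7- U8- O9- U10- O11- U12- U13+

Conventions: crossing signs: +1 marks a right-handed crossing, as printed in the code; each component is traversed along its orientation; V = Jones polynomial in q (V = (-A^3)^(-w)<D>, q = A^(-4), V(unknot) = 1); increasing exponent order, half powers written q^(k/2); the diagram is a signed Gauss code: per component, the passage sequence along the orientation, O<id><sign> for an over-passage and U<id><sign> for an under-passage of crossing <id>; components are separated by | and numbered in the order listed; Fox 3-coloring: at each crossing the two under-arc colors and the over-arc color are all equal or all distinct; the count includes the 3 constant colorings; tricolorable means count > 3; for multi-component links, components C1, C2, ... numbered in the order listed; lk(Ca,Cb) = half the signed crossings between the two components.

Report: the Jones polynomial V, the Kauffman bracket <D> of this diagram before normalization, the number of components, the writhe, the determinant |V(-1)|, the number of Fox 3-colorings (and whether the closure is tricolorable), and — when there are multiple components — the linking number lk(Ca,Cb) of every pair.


V = -q^-4 + q^-3 + q^-1
<D> = -A^-5 - A^3 + A^7 (w = -3)
1 component over 13 crossings, w = -3
9 Fox colorings among 3^13, |V(-1)| = 3: tricolorable
why: the span of V is 3, forcing >= 3 crossings in any diagram


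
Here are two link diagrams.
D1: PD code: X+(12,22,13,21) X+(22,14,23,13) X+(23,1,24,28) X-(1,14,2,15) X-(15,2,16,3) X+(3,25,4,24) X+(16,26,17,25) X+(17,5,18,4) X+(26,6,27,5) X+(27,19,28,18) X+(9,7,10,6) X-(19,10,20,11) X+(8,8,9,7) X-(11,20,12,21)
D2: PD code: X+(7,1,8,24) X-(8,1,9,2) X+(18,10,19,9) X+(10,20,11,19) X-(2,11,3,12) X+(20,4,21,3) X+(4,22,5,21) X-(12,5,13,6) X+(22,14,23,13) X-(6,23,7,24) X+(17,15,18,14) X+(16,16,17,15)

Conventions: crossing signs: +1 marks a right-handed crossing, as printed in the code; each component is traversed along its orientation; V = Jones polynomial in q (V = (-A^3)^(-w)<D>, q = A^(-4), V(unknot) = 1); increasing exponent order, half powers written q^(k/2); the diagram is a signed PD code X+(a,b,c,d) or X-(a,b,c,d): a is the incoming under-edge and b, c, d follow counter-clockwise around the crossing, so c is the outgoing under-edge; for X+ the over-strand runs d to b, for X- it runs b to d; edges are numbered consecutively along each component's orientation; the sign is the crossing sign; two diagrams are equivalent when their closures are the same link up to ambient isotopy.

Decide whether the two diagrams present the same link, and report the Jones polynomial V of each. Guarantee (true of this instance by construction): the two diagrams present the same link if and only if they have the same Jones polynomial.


equivalent: no
D1 (bracket -A^-6 + A^-2 - A^2 + 2A^6 - A^10 + A^14; 14 crossings at w = +6): V = q - q^2 + 2q^3 - q^4 + q^5 - q^6
D2 (bracket -A^-12 + 3A^-8 - 5A^-4 + 6 - 6A^4 + 6A^8 - 4A^12 + 3A^16 - A^20; 12 crossings at w = +4): V = -q^-2 + 3q^-1 - 4 + 6q - 6q^2 + 6q^3 - 5q^4 + 3q^5 - q^6
key observation: V(q) takes 2 values over 2 diagrams, fixing the grouping


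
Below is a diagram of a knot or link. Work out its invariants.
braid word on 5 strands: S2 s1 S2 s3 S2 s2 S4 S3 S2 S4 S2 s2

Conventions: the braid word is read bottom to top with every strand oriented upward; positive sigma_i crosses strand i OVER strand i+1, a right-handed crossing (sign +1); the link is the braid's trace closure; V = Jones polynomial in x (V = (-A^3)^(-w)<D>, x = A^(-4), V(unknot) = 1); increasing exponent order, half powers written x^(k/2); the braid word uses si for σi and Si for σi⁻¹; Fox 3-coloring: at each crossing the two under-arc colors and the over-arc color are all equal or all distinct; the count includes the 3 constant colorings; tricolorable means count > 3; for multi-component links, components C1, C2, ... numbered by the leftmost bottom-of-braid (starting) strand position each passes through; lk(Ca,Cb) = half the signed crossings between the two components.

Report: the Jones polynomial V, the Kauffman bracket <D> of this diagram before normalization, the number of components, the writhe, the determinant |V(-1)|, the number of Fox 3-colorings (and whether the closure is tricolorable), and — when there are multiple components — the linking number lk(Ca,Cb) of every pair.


V(x) = -x^-4 + x^-3 + x^-1
bracket: A^-8 + 1 - A^4, w = -4
1 component, writhe -4, over 12 crossings
det 3, colorings 9 of 3^12 — tricolorable
observation: w = -4 (over 12 crossings) is diagram-only; (-A^3)^(4) removes it from V


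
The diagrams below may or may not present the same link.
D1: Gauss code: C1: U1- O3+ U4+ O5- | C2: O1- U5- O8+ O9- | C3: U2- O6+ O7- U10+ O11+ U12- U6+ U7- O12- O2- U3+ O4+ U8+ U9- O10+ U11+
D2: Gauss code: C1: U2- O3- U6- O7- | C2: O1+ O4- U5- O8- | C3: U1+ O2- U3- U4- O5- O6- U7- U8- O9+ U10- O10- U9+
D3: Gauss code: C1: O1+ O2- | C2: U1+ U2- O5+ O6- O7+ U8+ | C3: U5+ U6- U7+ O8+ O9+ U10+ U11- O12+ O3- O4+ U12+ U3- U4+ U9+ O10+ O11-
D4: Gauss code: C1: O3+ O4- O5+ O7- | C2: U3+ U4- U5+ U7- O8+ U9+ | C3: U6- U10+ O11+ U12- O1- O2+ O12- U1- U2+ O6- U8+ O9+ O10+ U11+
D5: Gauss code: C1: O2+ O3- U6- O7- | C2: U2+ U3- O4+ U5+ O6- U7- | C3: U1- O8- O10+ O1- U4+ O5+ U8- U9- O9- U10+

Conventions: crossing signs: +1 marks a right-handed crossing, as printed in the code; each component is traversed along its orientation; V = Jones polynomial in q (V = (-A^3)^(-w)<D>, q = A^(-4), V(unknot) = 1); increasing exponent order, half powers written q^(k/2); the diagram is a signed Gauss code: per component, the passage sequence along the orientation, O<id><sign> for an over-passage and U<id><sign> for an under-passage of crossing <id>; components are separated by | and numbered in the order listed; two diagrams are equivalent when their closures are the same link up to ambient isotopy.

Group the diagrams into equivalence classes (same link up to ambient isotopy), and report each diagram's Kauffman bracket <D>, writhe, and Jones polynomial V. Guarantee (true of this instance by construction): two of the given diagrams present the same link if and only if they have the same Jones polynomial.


equivalence classes: {D1, D5} | {D2} | {D3, D4}
D1 (bracket A^-8 + 2 + A^8; 12 crossings at w = 0): V = q^-2 + 2 + q^2
D2 (bracket A^-10 + 2A^-2 - A^2 + 2A^6 - A^10 + A^14; 10 crossings at w = -6): V = q^-8 - q^-7 + 2q^-6 - q^-5 + 2q^-4 + q^-2
V(D3) = 1 + q + q^2 + q^3  [12 crossings, <D> = 1 + A^4 + A^8 + A^12, w = +4]
D4 (bracket A^-6 + A^-2 + A^2 + A^6; 12 crossings at w = +2): V = 1 + q + q^2 + q^3
V(D5) = q^-2 + 2 + q^2  (w -2, c 10, <D> = A^-14 + 2A^-6 + A^2)
key observation: 3 values of V(q) split the 5 diagrams


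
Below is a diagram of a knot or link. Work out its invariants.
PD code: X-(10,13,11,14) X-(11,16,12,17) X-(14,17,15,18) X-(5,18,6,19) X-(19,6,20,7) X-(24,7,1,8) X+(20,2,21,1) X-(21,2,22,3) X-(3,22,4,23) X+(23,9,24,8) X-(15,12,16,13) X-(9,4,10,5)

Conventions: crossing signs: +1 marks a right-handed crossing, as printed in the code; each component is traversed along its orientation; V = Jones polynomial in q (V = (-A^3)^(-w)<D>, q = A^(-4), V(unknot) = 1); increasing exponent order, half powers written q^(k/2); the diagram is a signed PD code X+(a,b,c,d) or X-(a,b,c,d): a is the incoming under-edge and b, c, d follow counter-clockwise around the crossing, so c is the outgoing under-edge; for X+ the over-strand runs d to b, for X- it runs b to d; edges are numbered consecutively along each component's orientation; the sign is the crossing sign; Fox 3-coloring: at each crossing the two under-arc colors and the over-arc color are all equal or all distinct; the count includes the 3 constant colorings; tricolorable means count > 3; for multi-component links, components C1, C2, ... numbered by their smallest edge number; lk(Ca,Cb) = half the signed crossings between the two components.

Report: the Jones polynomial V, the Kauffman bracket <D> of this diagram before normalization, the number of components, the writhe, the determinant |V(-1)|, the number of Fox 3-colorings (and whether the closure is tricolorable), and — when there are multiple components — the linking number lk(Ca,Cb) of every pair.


Jones polynomial: V(q) = q^-8 - 2q^-7 + q^-6 - 2q^-5 + 2q^-4 + q^-2
<D> = A^-16 + 2A^-8 - 2A^-4 + 1 - 2A^4 + A^8; writhe -8
components 1, writhe -8 (12 crossings)
3-colorings: 27 of 3^12, det 9 — tricolorable
note: w = -8 shifts under R1 moves; the (-A^3)^(8) factor cancels that in V


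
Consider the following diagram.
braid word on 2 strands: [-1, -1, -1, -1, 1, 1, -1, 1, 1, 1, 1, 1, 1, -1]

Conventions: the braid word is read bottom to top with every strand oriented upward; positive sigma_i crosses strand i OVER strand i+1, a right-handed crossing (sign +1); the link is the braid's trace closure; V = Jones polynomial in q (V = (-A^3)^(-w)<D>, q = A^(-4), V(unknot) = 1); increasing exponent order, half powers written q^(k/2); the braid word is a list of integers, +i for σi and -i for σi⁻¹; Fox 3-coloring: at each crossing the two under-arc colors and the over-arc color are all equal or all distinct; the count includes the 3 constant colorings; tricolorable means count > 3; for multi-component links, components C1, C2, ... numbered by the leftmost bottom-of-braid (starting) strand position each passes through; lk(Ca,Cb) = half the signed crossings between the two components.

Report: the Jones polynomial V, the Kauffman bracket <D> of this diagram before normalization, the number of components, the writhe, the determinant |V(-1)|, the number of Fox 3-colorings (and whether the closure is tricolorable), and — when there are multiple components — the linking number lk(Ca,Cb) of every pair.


V(q) = -q^(1/2) - q^(5/2)
bracket: -A^-4 - A^4, w = +2
2 components, writhe +2, over 14 crossings
lk(C1,C2) = +1
det 2, colorings 3 of 3^14 — not tricolorable
observation: summing lk over 1 pair gives +1


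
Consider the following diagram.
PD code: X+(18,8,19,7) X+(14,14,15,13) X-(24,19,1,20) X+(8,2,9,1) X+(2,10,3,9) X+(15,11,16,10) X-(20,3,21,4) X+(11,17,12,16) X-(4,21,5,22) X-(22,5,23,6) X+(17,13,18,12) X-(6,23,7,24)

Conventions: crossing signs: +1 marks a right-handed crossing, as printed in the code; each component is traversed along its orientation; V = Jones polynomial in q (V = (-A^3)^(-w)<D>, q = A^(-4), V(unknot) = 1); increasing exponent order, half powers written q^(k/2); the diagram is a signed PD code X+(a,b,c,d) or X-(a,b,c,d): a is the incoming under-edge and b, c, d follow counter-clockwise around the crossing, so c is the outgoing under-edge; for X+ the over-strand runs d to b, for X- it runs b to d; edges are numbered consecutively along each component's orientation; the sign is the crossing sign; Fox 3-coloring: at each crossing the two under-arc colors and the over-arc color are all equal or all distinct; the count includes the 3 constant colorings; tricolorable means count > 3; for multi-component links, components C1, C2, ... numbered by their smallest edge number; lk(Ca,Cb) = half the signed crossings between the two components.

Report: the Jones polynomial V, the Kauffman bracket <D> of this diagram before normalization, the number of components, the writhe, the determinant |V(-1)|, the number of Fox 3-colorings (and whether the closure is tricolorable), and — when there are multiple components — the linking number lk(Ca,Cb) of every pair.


Jones polynomial: V(q) = -q^-5 + 2q^-4 - 4q^-3 + 7q^-2 - 9q^-1 + 11 - 10q + 10q^2 - 7q^3 + 4q^4 - 3q^5 + q^6
<D> = A^-18 - 3A^-14 + 4A^-10 - 7A^-6 + 10A^-2 - 10A^2 + 11A^6 - 9A^10 + 7A^14 - 4A^18 + 2A^22 - A^26; writhe +2
components 1, writhe +2 (12 crossings)
3-colorings: 9 of 3^12, det 69 — tricolorable
note: w = +2 (over 12 crossings) is diagram-only; (-A^3)^(-2) removes it from V


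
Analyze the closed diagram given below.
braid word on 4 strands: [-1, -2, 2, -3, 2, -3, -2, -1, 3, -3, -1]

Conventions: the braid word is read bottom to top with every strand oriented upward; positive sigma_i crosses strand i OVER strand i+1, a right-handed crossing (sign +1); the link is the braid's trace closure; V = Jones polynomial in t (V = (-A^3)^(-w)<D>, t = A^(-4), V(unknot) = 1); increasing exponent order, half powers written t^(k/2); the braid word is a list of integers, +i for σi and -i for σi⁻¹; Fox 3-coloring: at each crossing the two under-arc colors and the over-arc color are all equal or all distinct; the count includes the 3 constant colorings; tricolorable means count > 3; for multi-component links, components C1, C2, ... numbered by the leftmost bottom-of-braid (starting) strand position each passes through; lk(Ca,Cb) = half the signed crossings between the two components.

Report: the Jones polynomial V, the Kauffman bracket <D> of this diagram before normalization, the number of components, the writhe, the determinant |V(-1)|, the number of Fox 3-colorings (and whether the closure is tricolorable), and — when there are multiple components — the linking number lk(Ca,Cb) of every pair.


V = -t^-4 + t^-3 + t^-1
<D> = -A^-11 - A^-3 + A (w = -5)
1 component over 11 crossings, w = -5
9 Fox colorings among 3^11, |V(-1)| = 3: tricolorable
why: inverse pairs cancel, leaving σ1⁻¹ σ3⁻¹ σ2 σ3⁻¹ σ2⁻¹ σ1⁻¹ σ1⁻¹


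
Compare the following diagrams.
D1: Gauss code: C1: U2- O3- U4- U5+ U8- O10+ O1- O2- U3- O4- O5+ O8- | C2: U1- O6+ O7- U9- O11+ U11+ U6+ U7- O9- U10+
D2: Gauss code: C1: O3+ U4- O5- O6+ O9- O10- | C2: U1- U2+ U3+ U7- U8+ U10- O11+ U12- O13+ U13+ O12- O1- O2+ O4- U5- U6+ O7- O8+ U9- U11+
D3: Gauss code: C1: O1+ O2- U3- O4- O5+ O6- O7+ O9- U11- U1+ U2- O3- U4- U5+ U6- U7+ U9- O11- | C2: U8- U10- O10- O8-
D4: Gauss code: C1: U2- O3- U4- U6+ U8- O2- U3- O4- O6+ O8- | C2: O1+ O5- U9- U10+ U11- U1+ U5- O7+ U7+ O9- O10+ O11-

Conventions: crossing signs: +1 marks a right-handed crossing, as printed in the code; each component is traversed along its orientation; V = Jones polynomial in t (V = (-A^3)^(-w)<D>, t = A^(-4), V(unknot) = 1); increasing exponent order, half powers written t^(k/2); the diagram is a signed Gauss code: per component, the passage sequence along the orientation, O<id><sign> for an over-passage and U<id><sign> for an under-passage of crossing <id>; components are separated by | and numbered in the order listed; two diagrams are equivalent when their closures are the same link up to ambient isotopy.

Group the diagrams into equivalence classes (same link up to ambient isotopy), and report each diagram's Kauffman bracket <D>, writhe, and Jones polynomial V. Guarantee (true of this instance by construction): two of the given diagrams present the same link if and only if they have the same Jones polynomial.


classes: {D1, D3, D4} | {D2}
V(D1) = t^(-9/2) - t^(-5/2) - t^(-3/2) - t^(-1/2)  [11 crossings, <D> = A^-7 + A^-3 + A - A^9, w = -3]
V(D2) = -t^(-5/2) - t^(-1/2)  [13 crossings, <D> = A^-1 + A^7, w = -1]
V(D3) = t^(-9/2) - t^(-5/2) - t^(-3/2) - t^(-1/2)  [11 crossings, <D> = A^-13 + A^-9 + A^-5 - A^3, w = -5]
V(D4) = t^(-9/2) - t^(-5/2) - t^(-3/2) - t^(-1/2)  (w -3, c 11, <D> = A^-7 + A^-3 + A - A^9)
note: 2 classes among 4 diagrams; unequal V(t) rules out equality


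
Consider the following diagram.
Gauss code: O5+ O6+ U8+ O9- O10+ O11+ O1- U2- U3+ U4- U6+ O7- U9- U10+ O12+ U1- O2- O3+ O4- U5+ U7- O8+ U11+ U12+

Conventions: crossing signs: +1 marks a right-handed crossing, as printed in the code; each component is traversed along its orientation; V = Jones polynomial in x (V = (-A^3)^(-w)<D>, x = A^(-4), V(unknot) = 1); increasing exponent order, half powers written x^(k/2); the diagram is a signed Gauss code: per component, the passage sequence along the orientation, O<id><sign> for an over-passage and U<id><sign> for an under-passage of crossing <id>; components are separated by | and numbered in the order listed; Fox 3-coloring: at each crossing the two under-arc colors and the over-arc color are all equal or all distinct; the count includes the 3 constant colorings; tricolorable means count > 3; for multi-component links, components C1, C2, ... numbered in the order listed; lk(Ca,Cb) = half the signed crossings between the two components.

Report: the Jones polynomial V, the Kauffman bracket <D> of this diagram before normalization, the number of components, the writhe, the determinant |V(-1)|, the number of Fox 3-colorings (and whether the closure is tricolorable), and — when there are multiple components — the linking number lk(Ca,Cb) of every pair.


V(x) = -x^-1 + 2 - x + 2x^2 - x^3 + x^4 - x^5
bracket: -A^-14 + A^-10 - A^-6 + 2A^-2 - A^2 + 2A^6 - A^10, w = +2
1 component, writhe +2, over 12 crossings
det 9, colorings 9 of 3^12 — tricolorable
observation: V spans 6 powers of x: at least 6 crossings in any diagram


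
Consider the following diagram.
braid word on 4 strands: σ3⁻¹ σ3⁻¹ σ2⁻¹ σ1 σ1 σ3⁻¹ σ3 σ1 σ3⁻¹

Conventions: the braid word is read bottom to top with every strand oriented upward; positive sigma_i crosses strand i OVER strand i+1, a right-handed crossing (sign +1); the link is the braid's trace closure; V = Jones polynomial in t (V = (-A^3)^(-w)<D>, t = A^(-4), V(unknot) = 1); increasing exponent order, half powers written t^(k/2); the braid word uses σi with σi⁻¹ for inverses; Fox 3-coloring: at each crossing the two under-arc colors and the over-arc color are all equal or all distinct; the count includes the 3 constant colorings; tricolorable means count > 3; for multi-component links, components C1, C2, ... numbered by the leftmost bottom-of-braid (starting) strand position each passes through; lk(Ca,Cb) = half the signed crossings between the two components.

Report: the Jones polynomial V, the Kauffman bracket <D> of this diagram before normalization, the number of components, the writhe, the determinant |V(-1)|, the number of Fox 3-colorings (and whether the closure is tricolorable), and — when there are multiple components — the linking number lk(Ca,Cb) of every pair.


V(t) = -t^-3 + t^-2 - t^-1 + 3 - t + t^2 - t^3
bracket: A^-15 - A^-11 + A^-7 - 3A^-3 + A - A^5 + A^9, w = -1
1 component, writhe -1, over 9 crossings
det 9, colorings 27 of 3^9 — tricolorable
observation: the span of V is 6, forcing >= 6 crossings in any diagram


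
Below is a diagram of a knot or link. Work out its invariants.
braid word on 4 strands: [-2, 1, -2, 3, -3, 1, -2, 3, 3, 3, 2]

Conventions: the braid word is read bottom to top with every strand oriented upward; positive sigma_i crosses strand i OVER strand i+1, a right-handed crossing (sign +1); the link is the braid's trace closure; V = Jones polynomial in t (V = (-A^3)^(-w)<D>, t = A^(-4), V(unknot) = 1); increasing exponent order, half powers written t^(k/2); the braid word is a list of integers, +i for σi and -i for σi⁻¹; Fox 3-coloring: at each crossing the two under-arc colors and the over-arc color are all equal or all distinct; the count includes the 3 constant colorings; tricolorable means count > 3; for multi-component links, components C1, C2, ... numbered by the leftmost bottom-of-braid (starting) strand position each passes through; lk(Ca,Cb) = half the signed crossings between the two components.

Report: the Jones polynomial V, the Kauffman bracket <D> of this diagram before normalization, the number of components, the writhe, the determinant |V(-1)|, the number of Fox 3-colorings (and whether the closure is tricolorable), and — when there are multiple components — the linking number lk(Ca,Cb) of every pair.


Jones polynomial: V(t) = t^-1 - 1 + 2t - 3t^2 + 3t^3 - 2t^4 + 2t^5 - t^6
<D> = A^-15 - 2A^-11 + 2A^-7 - 3A^-3 + 3A - 2A^5 + A^9 - A^13; writhe +3
components 1, writhe +3 (11 crossings)
3-colorings: 9 of 3^11, det 15 — tricolorable
note: the span of V is 7, forcing >= 7 crossings in any diagram


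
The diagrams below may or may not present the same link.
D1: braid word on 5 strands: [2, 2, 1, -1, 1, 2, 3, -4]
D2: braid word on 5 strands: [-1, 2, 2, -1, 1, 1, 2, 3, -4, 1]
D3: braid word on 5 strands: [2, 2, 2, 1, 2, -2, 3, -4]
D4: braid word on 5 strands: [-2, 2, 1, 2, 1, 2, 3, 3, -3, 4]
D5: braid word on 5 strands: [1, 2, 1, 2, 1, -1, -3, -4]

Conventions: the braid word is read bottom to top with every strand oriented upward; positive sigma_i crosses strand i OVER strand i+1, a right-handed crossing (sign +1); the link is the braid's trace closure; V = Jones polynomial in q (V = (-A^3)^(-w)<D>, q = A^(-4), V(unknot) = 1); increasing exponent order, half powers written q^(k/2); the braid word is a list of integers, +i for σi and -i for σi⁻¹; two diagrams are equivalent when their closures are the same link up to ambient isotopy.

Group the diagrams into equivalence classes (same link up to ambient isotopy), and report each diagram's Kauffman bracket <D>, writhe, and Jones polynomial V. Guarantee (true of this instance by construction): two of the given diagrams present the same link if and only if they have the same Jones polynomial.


classes: {D1, D2, D3, D4, D5}
V(D1) = q + q^3 - q^4  [8 crossings, <D> = -A^-4 + 1 + A^8, w = +4]
V(D2) = q + q^3 - q^4  (w +4, c 10, <D> = -A^-4 + 1 + A^8)
D3 (bracket -A^-4 + 1 + A^8; 8 crossings at w = +4): V = q + q^3 - q^4
V(D4) = q + q^3 - q^4  [10 crossings, <D> = -A^2 + A^6 + A^14, w = +6]
D5 (bracket -A^-10 + A^-6 + A^2; 8 crossings at w = +2): V = q + q^3 - q^4
note: one V(q) for all 5 diagrams — one class (guaranteed)


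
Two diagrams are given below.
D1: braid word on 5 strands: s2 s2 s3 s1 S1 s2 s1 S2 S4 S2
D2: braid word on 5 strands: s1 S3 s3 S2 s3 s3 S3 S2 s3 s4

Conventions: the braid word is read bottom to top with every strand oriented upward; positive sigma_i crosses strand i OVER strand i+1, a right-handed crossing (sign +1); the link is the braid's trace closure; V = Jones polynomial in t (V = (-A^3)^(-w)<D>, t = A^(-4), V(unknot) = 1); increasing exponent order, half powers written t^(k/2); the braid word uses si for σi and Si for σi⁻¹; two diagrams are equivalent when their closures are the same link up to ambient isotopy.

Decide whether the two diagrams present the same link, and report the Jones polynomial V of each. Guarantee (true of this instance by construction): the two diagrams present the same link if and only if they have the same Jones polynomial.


equivalent: no
D1 (bracket A^6; 10 crossings at w = +2): V = 1
D2 (bracket A^-2 - A^2 + A^6 - A^10 + A^14; 10 crossings at w = +2): V = t^-2 - t^-1 + 1 - t + t^2
key observation: comparing 2 Jones polynomials yields 2 groups


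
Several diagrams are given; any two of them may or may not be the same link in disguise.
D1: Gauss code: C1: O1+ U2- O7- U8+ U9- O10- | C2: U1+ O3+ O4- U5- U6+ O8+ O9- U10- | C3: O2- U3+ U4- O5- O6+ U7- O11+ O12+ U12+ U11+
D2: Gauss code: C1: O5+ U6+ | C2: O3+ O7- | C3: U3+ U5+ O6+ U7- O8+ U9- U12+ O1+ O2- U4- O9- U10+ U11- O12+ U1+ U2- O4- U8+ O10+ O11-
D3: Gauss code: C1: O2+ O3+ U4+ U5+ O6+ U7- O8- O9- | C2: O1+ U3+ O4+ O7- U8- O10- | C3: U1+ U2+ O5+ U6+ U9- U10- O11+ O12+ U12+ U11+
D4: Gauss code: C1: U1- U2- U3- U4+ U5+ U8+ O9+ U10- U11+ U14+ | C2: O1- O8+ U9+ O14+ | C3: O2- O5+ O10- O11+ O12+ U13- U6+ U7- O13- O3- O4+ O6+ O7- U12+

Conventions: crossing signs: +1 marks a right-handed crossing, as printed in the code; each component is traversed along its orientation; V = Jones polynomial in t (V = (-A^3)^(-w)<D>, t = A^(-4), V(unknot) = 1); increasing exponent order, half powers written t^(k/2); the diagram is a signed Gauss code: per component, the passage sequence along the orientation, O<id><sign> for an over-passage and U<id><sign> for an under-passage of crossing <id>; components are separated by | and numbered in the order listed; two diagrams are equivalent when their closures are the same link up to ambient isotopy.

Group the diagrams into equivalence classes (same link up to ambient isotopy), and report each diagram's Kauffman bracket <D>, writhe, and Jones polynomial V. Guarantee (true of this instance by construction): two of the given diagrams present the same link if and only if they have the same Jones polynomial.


classes: {D1} | {D2, D3, D4}
V(D1) = t^-3 + t^-2 + t^-1 + 1  [12 crossings, <D> = 1 + A^4 + A^8 + A^12, w = 0]
V(D2) = 1 + t + t^2 + t^3  (w +2, c 12, <D> = A^-6 + A^-2 + A^2 + A^6)
V(D3) = 1 + t + t^2 + t^3  (w +4, c 12, <D> = 1 + A^4 + A^8 + A^12)
D4 (bracket A^-6 + A^-2 + A^2 + A^6; 14 crossings at w = +2): V = 1 + t + t^2 + t^3
insight: comparing 4 Jones polynomials yields 2 groups


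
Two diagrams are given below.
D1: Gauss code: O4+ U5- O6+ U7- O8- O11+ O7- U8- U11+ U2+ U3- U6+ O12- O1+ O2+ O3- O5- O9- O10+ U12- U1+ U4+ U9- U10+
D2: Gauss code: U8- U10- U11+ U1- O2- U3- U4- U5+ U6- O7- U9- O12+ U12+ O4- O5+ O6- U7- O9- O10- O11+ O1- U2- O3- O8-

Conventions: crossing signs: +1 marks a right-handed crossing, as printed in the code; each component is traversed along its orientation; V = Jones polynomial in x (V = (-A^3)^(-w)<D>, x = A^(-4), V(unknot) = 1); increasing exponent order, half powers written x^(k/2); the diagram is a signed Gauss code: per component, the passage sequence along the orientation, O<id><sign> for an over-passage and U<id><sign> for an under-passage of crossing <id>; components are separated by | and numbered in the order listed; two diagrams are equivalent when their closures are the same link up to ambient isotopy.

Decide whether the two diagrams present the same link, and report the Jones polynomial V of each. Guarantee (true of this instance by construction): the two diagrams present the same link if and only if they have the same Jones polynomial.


equivalent: no
V(D1) = 1  (w 0, c 12, <D> = 1)
V(D2) = x^-8 - 2x^-7 + x^-6 - 2x^-5 + 2x^-4 + x^-2  [12 crossings, <D> = A^-10 + 2A^-2 - 2A^2 + A^6 - 2A^10 + A^14, w = -6]
key observation: V(x) takes 2 values over 2 diagrams, fixing the grouping


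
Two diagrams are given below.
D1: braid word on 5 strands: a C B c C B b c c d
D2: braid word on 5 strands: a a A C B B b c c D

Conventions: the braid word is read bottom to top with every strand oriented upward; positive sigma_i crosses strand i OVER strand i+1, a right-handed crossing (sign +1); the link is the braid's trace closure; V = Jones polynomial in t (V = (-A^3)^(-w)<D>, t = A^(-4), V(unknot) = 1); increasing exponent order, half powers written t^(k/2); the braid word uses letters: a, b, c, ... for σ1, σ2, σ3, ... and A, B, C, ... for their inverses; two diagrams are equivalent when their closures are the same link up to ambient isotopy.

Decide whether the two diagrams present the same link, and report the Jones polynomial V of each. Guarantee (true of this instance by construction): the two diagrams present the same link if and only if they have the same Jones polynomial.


equivalent: yes
V(D1) = 1  (w +2, c 10, <D> = A^6)
D2 (bracket 1; 10 crossings at w = 0): V = 1
why: all 2 diagrams share one V(t), hence one class
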